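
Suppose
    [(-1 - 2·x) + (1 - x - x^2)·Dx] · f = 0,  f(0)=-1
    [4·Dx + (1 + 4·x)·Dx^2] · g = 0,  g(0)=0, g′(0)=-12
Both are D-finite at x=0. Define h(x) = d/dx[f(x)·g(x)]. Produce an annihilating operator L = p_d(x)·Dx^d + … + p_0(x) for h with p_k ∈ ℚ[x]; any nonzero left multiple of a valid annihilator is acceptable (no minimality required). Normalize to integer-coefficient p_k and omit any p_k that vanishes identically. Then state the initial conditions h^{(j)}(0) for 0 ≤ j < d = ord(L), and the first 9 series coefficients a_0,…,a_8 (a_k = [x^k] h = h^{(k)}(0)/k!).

f: a_k = -1, -1, -2, -3, -5, -8, -13, -21, -34, …
g: a_k = 0, -12, 24, -64, 192, -3072/5, 2048, -49152/7, 24576, …
L₀ := L_f ⊗_s L_g (sym. prod.), ord ≤ 2.
Differentiate: ansatz ord ≤ ord L₀ ⇒ L.
L = (82 + 216·x + 288·x^2) + (-7 + 62·x + 264·x^2 + 224·x^3)·Dx + (-3 - 17·x - 9·x^2 + 52·x^3 + 32·x^4)·Dx^2  (order 2).
h: a_k = 12, -24, 192, -560, 2692, -49488/5, 206868/5, -5688224/35, 4597536/7, …
ICs: h(0) = 12, h′(0) = -24.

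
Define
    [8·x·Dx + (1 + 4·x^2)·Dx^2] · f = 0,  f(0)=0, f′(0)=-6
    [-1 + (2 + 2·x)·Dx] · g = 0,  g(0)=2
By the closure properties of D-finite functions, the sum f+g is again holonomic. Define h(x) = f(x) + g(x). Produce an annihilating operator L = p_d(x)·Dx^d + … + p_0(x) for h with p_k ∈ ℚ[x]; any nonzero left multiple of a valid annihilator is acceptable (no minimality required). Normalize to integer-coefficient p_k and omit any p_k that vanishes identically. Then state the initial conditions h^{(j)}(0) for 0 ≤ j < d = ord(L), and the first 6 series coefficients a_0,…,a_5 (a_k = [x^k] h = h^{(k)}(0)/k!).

f: a_k = 0, -6, 0, 8, 0, -96/5, …
g: a_k = 2, 1, -1/4, 1/8, -5/64, 7/128, …
L₀ := lclm(L_f,L_g); ord L₀ ≤ 2+1.
L = (-16 - 40·x + 192·x^2 + 96·x^3)·Dx + (-35 - 64·x + 328·x^2 + 768·x^3 + 336·x^4)·Dx^2 + (-2 + 30·x + 48·x^2 + 144·x^3 + 224·x^4 + 96·x^5)·Dx^3  (order 3).
h: a_k = 2, -5, -1/4, 65/8, -5/64, -12253/640, …
ICs: h(0) = 2, h′(0) = -5, h′′(0) = -1/2.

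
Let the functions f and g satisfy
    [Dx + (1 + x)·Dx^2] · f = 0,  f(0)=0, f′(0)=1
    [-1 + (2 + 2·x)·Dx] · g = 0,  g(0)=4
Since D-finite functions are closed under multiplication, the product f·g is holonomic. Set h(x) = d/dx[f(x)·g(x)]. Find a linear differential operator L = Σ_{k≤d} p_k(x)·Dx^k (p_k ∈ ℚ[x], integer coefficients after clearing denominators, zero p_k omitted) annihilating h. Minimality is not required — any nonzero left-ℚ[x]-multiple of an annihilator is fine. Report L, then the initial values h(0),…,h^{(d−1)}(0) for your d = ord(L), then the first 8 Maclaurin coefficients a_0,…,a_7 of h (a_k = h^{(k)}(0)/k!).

f: a_k = 0, 1, -1/2, 1/3, -1/4, 1/5, -1/6, 1/7, …
g: a_k = 4, 2, -1/2, 1/4, -5/32, 7/64, -21/256, 33/512, …
h₀=f·g: eliminate ⇒ L₀, order ≤ 2·1.
h₀' ⇒ L via d/dx closure of L₀.
L = 1 + (8 + 8·x)·Dx + (4 + 8·x + 4·x^2)·Dx^2  (order 2).
h: a_k = 4, 0, -1/2, 2/3, -71/96, 31/40, -3043/3840, 2689/3360, …
ICs: h(0) = 4, h′(0) = 0.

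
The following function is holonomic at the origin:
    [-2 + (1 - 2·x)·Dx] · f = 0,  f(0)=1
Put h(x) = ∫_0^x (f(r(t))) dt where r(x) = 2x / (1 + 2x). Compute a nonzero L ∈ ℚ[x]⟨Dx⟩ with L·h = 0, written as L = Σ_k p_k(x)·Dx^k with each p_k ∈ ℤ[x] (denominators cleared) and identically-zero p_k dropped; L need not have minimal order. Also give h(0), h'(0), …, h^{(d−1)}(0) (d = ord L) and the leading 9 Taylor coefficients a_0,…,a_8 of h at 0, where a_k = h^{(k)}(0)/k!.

L = 4·Dx + (-1 + 4·x^2)·Dx^2  (order 2).
h: a_k = 0, 1, 2, 8/3, 4, 32/5, 32/3, 128/7, 32, …
ICs: h(0) = 0, h′(0) = 1.

f: a_k = 1, 2, 4, 8, 16, 32, 64, 128, 256, …
Substitute x→r, Dx→(1/r')Dx; clear ⇒ L₀.
h=∫h₀ ⇒ L = L₀·Dx.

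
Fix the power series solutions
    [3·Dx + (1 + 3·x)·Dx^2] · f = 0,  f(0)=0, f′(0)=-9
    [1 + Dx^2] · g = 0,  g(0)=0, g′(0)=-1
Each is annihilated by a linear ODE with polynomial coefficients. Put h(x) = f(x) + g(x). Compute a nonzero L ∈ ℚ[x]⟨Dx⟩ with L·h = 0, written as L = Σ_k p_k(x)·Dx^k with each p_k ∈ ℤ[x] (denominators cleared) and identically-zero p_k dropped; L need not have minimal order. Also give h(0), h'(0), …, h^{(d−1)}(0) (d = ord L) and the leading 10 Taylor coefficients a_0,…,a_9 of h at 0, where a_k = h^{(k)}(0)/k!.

f: a_k = 0, -9, 27/2, -27, 243/4, -729/5, 729/2, -6561/7, 19683/8, -6561, …
g: a_k = 0, -1, 0, 1/6, 0, -1/120, 0, 1/5040, 0, -1/362880, …
f+g: L₀ = lclm(L_f,L_g), ord ≤ 2+2.
L = (165 + 18·x + 27·x^2)·Dx + (19 + 63·x + 27·x^2 + 27·x^3)·Dx^2 + (165 + 18·x + 27·x^2)·Dx^3 + (19 + 63·x + 27·x^2 + 27·x^3)·Dx^4  (order 4).
h: a_k = 0, -10, 27/2, -161/6, 243/4, -17497/120, 729/2, -4723919/5040, 19683/8, -2380855681/362880, …
ICs: h(0) = 0, h′(0) = -10, h′′(0) = 27, h′′′(0) = -161.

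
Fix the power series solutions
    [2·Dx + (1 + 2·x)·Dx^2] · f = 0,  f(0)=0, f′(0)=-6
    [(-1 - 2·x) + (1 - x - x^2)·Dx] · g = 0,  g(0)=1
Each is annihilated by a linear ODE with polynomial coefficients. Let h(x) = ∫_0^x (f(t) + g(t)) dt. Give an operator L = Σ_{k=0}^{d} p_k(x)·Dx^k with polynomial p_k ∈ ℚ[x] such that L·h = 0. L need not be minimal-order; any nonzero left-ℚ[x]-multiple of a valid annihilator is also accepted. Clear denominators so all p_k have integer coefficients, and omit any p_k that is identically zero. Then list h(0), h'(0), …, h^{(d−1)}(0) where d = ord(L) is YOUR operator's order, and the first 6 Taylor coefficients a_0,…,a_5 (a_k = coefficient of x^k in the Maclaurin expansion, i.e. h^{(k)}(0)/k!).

f: a_k = 0, -6, 6, -8, 12, -96/5, …
g: a_k = 1, 1, 2, 3, 5, 8, …
L₀ := lclm(L_f,L_g); ord L₀ ≤ 2+1.
∫: right-multiply L₀ by Dx.
L = (-34 - 92·x - 116·x^2 - 48·x^3 - 24·x^4)·Dx^2 + (-5 - 60·x - 170·x^2 - 180·x^3 - 100·x^4 - 40·x^5)·Dx^3 + (3 + 11·x + 5·x^2 - 20·x^3 - 30·x^4 - 24·x^5 - 8·x^6)·Dx^4  (order 4).
h: a_k = 0, 1, -5/2, 8/3, -5/4, 17/5, …
ICs: h(0) = 0, h′(0) = 1, h′′(0) = -5, h′′′(0) = 16.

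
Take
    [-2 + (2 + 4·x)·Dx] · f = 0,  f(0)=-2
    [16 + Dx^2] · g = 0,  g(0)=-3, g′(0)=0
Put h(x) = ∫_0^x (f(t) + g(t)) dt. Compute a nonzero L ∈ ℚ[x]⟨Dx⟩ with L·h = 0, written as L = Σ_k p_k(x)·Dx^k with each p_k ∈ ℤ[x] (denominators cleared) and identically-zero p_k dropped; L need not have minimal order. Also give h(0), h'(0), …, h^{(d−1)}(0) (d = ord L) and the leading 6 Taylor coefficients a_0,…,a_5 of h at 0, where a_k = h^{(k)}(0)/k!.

f: a_k = -2, -2, 1, -1, 5/4, -7/4, …
g: a_k = -3, 0, 24, 0, -32, 0, …
L₀ := lclm(L_f,L_g); ord L₀ ≤ 1+2.
∫: right-multiply L₀ by Dx.
L = (-304 - 1024·x - 1024·x^2)·Dx + (240 + 1504·x + 3072·x^2 + 2048·x^3)·Dx^2 + (-19 - 64·x - 64·x^2)·Dx^3 + (15 + 94·x + 192·x^2 + 128·x^3)·Dx^4  (order 4).
h: a_k = 0, -5, -1, 25/3, -1/4, -123/20, …
ICs: h(0) = 0, h′(0) = -5, h′′(0) = -2, h′′′(0) = 50.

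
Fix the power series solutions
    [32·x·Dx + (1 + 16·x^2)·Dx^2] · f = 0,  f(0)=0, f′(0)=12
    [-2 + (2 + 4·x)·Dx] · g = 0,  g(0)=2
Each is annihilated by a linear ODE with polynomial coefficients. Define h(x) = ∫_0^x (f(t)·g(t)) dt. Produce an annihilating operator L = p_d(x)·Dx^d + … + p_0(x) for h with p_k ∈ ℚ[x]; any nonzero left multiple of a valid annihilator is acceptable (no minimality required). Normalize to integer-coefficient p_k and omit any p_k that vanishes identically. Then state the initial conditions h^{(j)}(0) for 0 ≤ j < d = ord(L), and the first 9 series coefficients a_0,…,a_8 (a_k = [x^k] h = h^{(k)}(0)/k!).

f: a_k = 0, 12, 0, -64, 0, 3072/5, 0, -49152/7, 0, …
g: a_k = 2, 2, -1, 1, -5/4, 7/4, -21/8, 33/8, -429/64, …
L₀ := L_f ⊗_s L_g (sym. prod.), ord ≤ 2.
h=∫₀ˣh₀: take L = L₀·Dx.
L = (3 - 32·x - 16·x^2)·Dx + (-2 + 28·x + 96·x^2 + 64·x^3)·Dx^2 + (1 + 4·x + 20·x^2 + 64·x^3 + 64·x^4)·Dx^3  (order 3).
h: a_k = 0, 0, 12, 8, -35, -116/5, 6389/30, 847/5, -1022653/560, …
ICs: h(0) = 0, h′(0) = 0, h′′(0) = 24.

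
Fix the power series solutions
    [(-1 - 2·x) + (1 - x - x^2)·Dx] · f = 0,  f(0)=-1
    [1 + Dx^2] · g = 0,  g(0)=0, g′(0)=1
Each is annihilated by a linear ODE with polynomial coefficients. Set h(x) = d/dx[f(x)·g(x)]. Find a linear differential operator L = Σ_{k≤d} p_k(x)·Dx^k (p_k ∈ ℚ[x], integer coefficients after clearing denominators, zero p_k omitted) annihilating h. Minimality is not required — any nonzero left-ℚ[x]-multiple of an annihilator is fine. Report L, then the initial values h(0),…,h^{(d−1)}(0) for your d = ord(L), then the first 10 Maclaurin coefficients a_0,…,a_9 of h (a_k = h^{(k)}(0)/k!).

L = (3 - 2·x - x^2 + 2·x^3 + x^4) + (4 + 10·x + 6·x^2 + 4·x^3)·Dx + (-1 + x^2 + 2·x^3 + x^4)·Dx^2  (order 2).
h: a_k = -1, -2, -11/2, -34/3, -187/8, -901/20, -61403/720, -19849/126, -11566657/40320, -18712297/36288, …
ICs: h(0) = -1, h′(0) = -2.

f: a_k = -1, -1, -2, -3, -5, -8, -13, -21, -34, -55, …
g: a_k = 0, 1, 0, -1/6, 0, 1/120, 0, -1/5040, 0, 1/362880, …
h₀=f·g: eliminate ⇒ L₀, order ≤ 1·2.
h₀' ⇒ L via d/dx closure of L₀.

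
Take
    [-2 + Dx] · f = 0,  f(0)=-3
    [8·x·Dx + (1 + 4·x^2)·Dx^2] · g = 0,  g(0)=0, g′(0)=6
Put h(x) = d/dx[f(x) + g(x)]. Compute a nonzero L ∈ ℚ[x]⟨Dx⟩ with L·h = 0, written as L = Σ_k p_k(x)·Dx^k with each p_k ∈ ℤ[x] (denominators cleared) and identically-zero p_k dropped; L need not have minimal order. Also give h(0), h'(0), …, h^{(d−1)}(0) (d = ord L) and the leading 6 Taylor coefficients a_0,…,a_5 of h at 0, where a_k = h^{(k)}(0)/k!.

L = (8 - 32·x - 32·x^2) + (-6 + 12·x + 8·x^2 - 16·x^3)·Dx + (1 + 2·x + 4·x^2 + 8·x^3)·Dx^2  (order 2).
h: a_k = 0, -12, -36, -8, 92, -8/5, …
ICs: h(0) = 0, h′(0) = -12.

f: a_k = -3, -6, -6, -4, -2, -4/5, …
g: a_k = 0, 6, 0, -8, 0, 96/5, …
h₀=f+g: left-lcm gives L₀, ord ≤ 3.
Derive L from L₀ (diff closure).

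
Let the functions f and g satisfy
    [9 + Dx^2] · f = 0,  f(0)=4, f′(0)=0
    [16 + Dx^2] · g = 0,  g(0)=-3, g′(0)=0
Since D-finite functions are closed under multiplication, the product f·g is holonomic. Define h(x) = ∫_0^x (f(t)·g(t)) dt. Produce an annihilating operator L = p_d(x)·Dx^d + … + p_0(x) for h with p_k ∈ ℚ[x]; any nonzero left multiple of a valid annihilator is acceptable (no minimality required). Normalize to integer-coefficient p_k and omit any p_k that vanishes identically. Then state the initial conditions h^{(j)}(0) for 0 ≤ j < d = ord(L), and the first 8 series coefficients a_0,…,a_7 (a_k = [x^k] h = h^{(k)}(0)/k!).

L = 49·Dx + 50·Dx^3 + Dx^5  (order 5).
h: a_k = 0, -12, 0, 50, 0, -1201/10, 0, 11765/84, …
ICs: h(0) = 0, h′(0) = -12, h′′(0) = 0, h′′′(0) = 300, h′′′′(0) = 0.

f: a_k = 4, 0, -18, 0, 27/2, 0, -81/20, 0, …
g: a_k = -3, 0, 24, 0, -32, 0, 256/15, 0, …
f·g: L₀ = L_f ⊗_s L_g, ord ≤ 2·2.
Integrate: L := L₀·Dx.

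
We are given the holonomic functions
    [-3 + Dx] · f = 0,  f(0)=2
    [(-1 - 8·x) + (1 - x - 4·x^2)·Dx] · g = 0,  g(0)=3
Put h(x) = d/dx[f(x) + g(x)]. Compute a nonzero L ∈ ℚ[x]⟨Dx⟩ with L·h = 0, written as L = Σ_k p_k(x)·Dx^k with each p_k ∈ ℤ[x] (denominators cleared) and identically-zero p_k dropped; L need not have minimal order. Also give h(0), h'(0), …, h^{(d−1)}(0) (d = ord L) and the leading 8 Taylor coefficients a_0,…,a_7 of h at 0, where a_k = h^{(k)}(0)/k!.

L = (72 + 1314·x + 1440·x^2 + 6336·x^3 + 3456·x^4) + (-45 - 426·x - 783·x^2 - 1968·x^3 + 720·x^4 + 1152·x^5)·Dx + (7 - 4·x + 101·x^2 - 48·x^3 - 624·x^4 - 384·x^5)·Dx^2  (order 2).
h: a_k = 9, 48, 108, 375, 3981/4, 65403/20, 370683/40, 7829529/280, …
ICs: h(0) = 9, h′(0) = 48.

f: a_k = 2, 6, 9, 9, 27/4, 81/20, 81/40, 243/280, …
g: a_k = 3, 3, 15, 27, 87, 195, 543, 1323, …
L₀ := lclm(L_f,L_g); ord L₀ ≤ 1+1.
Differentiate: ansatz ord ≤ ord L₀ ⇒ L.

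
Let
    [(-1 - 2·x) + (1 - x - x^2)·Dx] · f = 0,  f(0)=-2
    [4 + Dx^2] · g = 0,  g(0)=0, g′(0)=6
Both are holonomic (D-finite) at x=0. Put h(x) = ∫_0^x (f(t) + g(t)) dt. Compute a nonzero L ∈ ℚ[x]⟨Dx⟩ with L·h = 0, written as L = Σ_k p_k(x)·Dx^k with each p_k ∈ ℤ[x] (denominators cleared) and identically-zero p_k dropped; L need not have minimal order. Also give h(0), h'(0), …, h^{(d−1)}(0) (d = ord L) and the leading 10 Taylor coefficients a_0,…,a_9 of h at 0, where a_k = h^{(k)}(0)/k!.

f: a_k = -2, -2, -4, -6, -10, -16, -26, -42, -68, -110, …
g: a_k = 0, 6, 0, -4, 0, 4/5, 0, -8/105, 0, 4/945, …
Sum ⇒ L₀ = lclm(L_f,L_g) in ℚ(x)⟨Dx⟩.
h=∫h₀ ⇒ L = L₀·Dx.
L = (44 + 96·x + 32·x^2 + 48·x^3 + 40·x^4 + 16·x^5)·Dx + (-16 + 20·x + 8·x^2 - 16·x^3 + 12·x^4 + 24·x^5 + 8·x^6)·Dx^2 + (11 + 24·x + 8·x^2 + 12·x^3 + 10·x^4 + 4·x^5)·Dx^3 + (-4 + 5·x + 2·x^2 - 4·x^3 + 3·x^4 + 6·x^5 + 2·x^6)·Dx^4  (order 4).
h: a_k = 0, -2, 2, -4/3, -5/2, -2, -38/15, -26/7, -2209/420, -68/9, …
ICs: h(0) = 0, h′(0) = -2, h′′(0) = 4, h′′′(0) = -8.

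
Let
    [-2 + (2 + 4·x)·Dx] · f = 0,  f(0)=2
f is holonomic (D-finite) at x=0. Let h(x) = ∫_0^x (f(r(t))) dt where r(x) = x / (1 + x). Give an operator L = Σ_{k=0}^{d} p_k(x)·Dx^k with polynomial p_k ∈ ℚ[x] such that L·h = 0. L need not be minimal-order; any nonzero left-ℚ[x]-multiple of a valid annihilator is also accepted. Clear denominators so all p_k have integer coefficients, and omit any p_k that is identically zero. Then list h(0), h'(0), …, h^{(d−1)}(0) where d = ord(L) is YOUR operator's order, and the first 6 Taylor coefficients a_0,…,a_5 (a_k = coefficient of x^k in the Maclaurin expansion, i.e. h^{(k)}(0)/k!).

f: a_k = 2, 2, -1, 1, -5/4, 7/4, …
L₀ from L_f via x↦r, Dx↦r'^{-1}Dx.
Integrate: L := L₀·Dx.
L = -Dx + (1 + 4·x + 3·x^2)·Dx^2  (order 2).
h: a_k = 0, 2, 1, -1, 5/4, -37/20, …
ICs: h(0) = 0, h′(0) = 2.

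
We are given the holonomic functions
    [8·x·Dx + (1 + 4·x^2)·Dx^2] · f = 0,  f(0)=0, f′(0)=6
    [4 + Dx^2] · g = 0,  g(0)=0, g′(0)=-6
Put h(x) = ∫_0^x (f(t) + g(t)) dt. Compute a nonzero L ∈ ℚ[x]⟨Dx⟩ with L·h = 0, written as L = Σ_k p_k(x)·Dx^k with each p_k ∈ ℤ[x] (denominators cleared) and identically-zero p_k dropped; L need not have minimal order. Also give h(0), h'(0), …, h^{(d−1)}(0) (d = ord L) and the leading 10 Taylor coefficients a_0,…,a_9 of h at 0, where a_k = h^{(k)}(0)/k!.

f: a_k = 0, 6, 0, -8, 0, 96/5, 0, -384/7, 0, 512/3, …
g: a_k = 0, -6, 0, 4, 0, -4/5, 0, 8/105, 0, -4/945, …
f+g: L₀ = lclm(L_f,L_g), ord ≤ 2+2.
h=∫h₀ ⇒ L = L₀·Dx.
L = (-352·x + 1792·x^3 + 512·x^5)·Dx^2 + (-4 + 112·x^2 + 576·x^4 + 256·x^6)·Dx^3 + (-88·x + 448·x^3 + 128·x^5)·Dx^4 + (-1 + 28·x^2 + 144·x^4 + 64·x^6)·Dx^5  (order 5).
h: a_k = 0, 0, 0, 0, -1, 0, 46/15, 0, -719/105, 0, …
ICs: h(0) = 0, h′(0) = 0, h′′(0) = 0, h′′′(0) = 0, h′′′′(0) = -24.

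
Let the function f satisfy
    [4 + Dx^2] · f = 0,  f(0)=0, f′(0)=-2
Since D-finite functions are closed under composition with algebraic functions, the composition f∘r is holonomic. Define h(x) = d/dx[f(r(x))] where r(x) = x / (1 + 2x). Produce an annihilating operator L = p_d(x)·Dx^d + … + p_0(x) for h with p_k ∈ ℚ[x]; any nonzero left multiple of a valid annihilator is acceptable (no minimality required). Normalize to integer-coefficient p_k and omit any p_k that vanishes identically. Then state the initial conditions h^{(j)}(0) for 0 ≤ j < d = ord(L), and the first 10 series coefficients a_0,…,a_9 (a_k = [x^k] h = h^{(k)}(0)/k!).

L = (28 + 96·x + 96·x^2) + (12 + 72·x + 144·x^2 + 96·x^3)·Dx + (1 + 8·x + 24·x^2 + 32·x^3 + 16·x^4)·Dx^2  (order 2).
h: a_k = -2, 8, -20, 32, -4/3, -240, 55448/45, -203648/45, 896716/63, -2558960/63, …
ICs: h(0) = -2, h′(0) = 8.

f: a_k = 0, -2, 0, 4/3, 0, -4/15, 0, 8/315, 0, -4/2835, …
h₀=f(r): pull back L_f along r ⇒ L₀.
Differentiate: ansatz ord ≤ ord L₀ ⇒ L.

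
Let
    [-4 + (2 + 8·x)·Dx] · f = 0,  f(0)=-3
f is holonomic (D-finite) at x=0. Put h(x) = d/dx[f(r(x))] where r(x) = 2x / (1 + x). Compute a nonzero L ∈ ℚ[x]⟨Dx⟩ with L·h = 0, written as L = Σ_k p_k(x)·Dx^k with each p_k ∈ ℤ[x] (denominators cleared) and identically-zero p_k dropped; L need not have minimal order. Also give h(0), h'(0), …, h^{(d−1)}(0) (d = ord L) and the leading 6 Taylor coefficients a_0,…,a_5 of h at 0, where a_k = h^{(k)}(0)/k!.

L = (-6 - 18·x) + (-1 - 10·x - 9·x^2)·Dx  (order 1).
h: a_k = -12, 72, -468, 3408, -26460, 212760, …
ICs: h(0) = -12.

f: a_k = -3, -6, 6, -12, 30, -84, …
Substitute x→r, Dx→(1/r')Dx; clear ⇒ L₀.
h₀' ⇒ L via d/dx closure of L₀.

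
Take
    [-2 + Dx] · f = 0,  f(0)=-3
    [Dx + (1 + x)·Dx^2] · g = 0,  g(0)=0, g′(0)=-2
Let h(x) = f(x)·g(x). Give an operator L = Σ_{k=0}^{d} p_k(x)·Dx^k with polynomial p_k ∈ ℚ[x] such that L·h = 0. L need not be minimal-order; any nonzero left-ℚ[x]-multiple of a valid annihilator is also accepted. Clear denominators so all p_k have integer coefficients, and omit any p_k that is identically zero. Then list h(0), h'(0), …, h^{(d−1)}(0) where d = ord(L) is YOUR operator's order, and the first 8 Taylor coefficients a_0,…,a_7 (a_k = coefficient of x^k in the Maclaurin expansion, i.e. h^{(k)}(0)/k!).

f: a_k = -3, -6, -6, -4, -2, -4/5, -4/15, -8/105, …
g: a_k = 0, -2, 1, -2/3, 1/2, -2/5, 1/3, -2/7, …
Product ⇒ symmetric product L₀, ord ≤ 2.
L = (2 + 4·x) + (-3 - 4·x)·Dx + (1 + x)·Dx^2  (order 2).
h: a_k = 0, 6, 9, 8, 9/2, 11/5, 2/3, 34/105, …
ICs: h(0) = 0, h′(0) = 6.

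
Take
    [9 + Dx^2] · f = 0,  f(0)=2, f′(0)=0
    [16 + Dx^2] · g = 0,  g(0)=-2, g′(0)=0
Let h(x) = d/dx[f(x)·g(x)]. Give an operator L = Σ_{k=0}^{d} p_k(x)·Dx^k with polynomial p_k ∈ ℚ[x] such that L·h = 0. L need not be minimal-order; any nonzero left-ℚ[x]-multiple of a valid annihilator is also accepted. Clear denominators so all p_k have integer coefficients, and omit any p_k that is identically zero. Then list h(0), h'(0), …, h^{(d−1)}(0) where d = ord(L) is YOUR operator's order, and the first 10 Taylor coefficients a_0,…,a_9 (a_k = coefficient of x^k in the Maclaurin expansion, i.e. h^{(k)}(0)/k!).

L = 49 + 50·Dx^2 + Dx^4  (order 4).
h: a_k = 0, 100, 0, -2402/3, 0, 11765/6, 0, -2882401/1260, 0, 28247525/18144, …
ICs: h(0) = 0, h′(0) = 100, h′′(0) = 0, h′′′(0) = -4804.

f: a_k = 2, 0, -9, 0, 27/4, 0, -81/40, 0, 729/2240, 0, …
g: a_k = -2, 0, 16, 0, -64/3, 0, 512/45, 0, -1024/315, 0, …
Product ⇒ symmetric product L₀, ord ≤ 4.
h₀' ⇒ L via d/dx closure of L₀.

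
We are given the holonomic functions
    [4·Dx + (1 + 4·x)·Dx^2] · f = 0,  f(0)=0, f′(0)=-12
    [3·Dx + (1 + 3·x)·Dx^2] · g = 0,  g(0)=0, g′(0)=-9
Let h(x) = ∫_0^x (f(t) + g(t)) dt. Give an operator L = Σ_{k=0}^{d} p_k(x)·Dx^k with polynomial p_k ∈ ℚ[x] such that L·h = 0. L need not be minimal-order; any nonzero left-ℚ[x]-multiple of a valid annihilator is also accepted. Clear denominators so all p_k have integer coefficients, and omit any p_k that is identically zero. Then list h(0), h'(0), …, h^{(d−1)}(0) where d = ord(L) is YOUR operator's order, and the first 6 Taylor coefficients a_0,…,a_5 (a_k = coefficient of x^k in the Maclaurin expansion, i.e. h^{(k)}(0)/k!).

f: a_k = 0, -12, 24, -64, 192, -3072/5, …
g: a_k = 0, -9, 27/2, -27, 243/4, -729/5, …
f+g: L₀ = lclm(L_f,L_g), ord ≤ 2+2.
Integrate: L := L₀·Dx.
L = 24·Dx^2 + (14 + 48·x)·Dx^3 + (1 + 7·x + 12·x^2)·Dx^4  (order 4).
h: a_k = 0, 0, -21/2, 25/2, -91/4, 1011/20, …
ICs: h(0) = 0, h′(0) = 0, h′′(0) = -21, h′′′(0) = 75.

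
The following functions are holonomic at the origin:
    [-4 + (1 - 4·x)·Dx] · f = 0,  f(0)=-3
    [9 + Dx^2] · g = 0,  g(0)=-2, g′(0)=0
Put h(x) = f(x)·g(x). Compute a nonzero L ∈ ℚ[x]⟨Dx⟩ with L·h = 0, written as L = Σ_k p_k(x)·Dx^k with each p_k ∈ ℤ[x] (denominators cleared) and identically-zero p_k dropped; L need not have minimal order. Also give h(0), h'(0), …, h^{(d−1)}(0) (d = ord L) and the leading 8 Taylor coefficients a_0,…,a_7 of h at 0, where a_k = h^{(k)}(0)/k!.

f: a_k = -3, -12, -48, -192, -768, -3072, -12288, -49152, …
g: a_k = -2, 0, 9, 0, -27/4, 0, 81/40, 0, …
Sym-product of L_f,L_g gives L₀ (≤ ord 2).
L = (-9 + 36·x) + 8·Dx + (-1 + 4·x)·Dx^2  (order 2).
h: a_k = 6, 24, 69, 276, 4497/4, 4497, 719277/40, 719277/10, …
ICs: h(0) = 6, h′(0) = 24.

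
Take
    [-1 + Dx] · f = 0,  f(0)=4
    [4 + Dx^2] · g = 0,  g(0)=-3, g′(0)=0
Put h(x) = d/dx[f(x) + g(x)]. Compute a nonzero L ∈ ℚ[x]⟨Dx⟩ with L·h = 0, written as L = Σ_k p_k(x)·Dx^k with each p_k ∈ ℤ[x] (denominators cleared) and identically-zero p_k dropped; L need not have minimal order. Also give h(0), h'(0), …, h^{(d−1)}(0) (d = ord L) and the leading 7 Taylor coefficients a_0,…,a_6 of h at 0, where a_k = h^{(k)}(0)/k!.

L = 4 - 4·Dx + Dx^2 - Dx^3  (order 3).
h: a_k = 4, 16, 2, -22/3, 1/6, 49/30, 1/180, …
ICs: h(0) = 4, h′(0) = 16, h′′(0) = 4.

f: a_k = 4, 4, 2, 2/3, 1/6, 1/30, 1/180, …
g: a_k = -3, 0, 6, 0, -2, 0, 4/15, …
L₀ := lclm(L_f,L_g); ord L₀ ≤ 1+2.
Differentiate: ansatz ord ≤ ord L₀ ⇒ L.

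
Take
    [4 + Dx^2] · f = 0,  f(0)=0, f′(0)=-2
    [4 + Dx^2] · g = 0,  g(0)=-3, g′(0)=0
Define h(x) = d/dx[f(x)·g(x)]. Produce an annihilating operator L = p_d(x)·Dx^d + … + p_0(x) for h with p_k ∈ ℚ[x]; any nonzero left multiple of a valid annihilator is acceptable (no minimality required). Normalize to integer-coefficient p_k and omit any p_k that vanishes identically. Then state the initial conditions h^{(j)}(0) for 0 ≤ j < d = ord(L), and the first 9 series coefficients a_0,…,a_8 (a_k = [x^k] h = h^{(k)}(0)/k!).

f: a_k = 0, -2, 0, 4/3, 0, -4/15, 0, 8/315, 0, …
g: a_k = -3, 0, 6, 0, -2, 0, 4/15, 0, -2/105, …
h₀=f·g: eliminate ⇒ L₀, order ≤ 2·2.
Differentiate: ansatz ord ≤ ord L₀ ⇒ L.
L = 16 + Dx^2  (order 2).
h: a_k = 6, 0, -48, 0, 64, 0, -512/15, 0, 1024/105, …
ICs: h(0) = 6, h′(0) = 0.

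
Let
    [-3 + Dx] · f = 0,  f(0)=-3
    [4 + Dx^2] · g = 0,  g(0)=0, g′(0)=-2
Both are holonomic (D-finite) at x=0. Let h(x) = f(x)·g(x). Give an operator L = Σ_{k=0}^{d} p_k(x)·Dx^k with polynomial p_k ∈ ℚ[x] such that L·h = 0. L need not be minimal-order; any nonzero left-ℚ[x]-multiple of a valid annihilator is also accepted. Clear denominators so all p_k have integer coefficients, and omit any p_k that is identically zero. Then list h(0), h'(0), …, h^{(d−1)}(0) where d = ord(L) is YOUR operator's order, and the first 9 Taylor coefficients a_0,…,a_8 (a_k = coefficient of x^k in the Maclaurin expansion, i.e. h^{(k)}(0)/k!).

f: a_k = -3, -9, -27/2, -27/2, -81/8, -243/40, -243/80, -729/560, -2187/4480, …
g: a_k = 0, -2, 0, 4/3, 0, -4/15, 0, 8/315, 0, …
L₀ := L_f ⊗_s L_g (sym. prod.), ord ≤ 2.
L = 13 - 6·Dx + Dx^2  (order 2).
h: a_k = 0, 6, 18, 23, 15, 61/20, -69/20, -3277/840, -17/8, …
ICs: h(0) = 0, h′(0) = 6.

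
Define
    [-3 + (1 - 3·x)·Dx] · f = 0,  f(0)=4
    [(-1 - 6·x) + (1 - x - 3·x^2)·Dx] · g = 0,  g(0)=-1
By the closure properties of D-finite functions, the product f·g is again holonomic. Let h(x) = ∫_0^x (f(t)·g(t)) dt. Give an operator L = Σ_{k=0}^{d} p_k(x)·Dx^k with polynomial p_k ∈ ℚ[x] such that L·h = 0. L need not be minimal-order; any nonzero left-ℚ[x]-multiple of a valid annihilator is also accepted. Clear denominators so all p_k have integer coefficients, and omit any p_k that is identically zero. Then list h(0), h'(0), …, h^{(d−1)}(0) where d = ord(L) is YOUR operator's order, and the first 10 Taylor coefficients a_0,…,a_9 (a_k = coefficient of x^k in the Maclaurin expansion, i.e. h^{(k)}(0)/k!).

f: a_k = 4, 12, 36, 108, 324, 972, 2916, 8748, 26244, 78732, …
g: a_k = -1, -1, -4, -7, -19, -40, -97, -217, -508, -1159, …
L₀ := L_f ⊗_s L_g (sym. prod.), ord ≤ 1.
∫: right-multiply L₀ by Dx.
L = (-4 + 27·x^2)·Dx + (1 - 4·x + 9·x^3)·Dx^2  (order 2).
h: a_k = 0, -4, -8, -64/3, -55, -736/5, -1184/3, -7492/7, -2918, -72064/9, …
ICs: h(0) = 0, h′(0) = -4.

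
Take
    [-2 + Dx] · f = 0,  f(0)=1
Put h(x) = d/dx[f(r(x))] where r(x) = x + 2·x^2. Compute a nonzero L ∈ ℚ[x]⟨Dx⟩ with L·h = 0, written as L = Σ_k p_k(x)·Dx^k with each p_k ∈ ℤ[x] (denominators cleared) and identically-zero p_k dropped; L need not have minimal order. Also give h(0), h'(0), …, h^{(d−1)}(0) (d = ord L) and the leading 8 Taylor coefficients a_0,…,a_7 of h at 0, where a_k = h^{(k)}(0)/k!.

f: a_k = 1, 2, 2, 4/3, 2/3, 4/15, 4/45, 8/315, …
h₀=f(r): pull back L_f along r ⇒ L₀.
Derive L from L₀ (diff closure).
L = (6 + 16·x + 32·x^2) + (-1 - 4·x)·Dx  (order 1).
h: a_k = 2, 12, 28, 200/3, 108, 2648/15, 10424/45, 31664/105, …
ICs: h(0) = 2.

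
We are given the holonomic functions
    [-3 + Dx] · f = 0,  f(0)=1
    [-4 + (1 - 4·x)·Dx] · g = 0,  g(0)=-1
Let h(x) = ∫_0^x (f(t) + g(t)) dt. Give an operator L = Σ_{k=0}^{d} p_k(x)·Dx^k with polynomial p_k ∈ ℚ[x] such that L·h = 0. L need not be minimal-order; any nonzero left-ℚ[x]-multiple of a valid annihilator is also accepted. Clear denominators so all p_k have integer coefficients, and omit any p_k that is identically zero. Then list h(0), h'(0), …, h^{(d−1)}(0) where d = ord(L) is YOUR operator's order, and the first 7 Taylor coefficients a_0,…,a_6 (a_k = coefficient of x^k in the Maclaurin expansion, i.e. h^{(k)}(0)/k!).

f: a_k = 1, 3, 9/2, 9/2, 27/8, 81/40, 81/80, …
g: a_k = -1, -4, -16, -64, -256, -1024, -4096, …
f+g: L₀ = lclm(L_f,L_g), ord ≤ 1+1.
h=∫h₀ ⇒ L = L₀·Dx.
L = (60 + 144·x)·Dx + (-23 - 72·x + 144·x^2)·Dx^2 + (1 + 8·x - 48·x^2)·Dx^3  (order 3).
h: a_k = 0, 0, -1/2, -23/6, -119/8, -2021/40, -40879/240, …
ICs: h(0) = 0, h′(0) = 0, h′′(0) = -1.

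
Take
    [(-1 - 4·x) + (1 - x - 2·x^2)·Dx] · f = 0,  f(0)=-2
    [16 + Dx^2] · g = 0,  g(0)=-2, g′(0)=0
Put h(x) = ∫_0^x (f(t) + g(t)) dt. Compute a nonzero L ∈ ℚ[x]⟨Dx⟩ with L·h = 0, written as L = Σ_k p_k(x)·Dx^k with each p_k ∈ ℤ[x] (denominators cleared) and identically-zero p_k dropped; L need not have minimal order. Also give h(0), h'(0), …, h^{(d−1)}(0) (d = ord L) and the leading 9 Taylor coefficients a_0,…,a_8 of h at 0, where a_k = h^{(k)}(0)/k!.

L = (368 + 1408·x - 256·x^2 + 512·x^3 + 2560·x^4 + 2048·x^5)·Dx + (-176 + 336·x + 384·x^2 - 1024·x^3 - 384·x^4 + 1536·x^5 + 1024·x^6)·Dx^2 + (23 + 88·x - 16·x^2 + 32·x^3 + 160·x^4 + 128·x^5)·Dx^3 + (-11 + 21·x + 24·x^2 - 64·x^3 - 24·x^4 + 96·x^5 + 64·x^6)·Dx^4  (order 4).
h: a_k = 0, -4, -1, 10/3, -5/2, -26/3, -7, -3358/315, -85/4, …
ICs: h(0) = 0, h′(0) = -4, h′′(0) = -2, h′′′(0) = 20.

f: a_k = -2, -2, -6, -10, -22, -42, -86, -170, -342, …
g: a_k = -2, 0, 16, 0, -64/3, 0, 512/45, 0, -1024/315, …
L₀ := lclm(L_f,L_g); ord L₀ ≤ 1+2.
h=∫h₀ ⇒ L = L₀·Dx.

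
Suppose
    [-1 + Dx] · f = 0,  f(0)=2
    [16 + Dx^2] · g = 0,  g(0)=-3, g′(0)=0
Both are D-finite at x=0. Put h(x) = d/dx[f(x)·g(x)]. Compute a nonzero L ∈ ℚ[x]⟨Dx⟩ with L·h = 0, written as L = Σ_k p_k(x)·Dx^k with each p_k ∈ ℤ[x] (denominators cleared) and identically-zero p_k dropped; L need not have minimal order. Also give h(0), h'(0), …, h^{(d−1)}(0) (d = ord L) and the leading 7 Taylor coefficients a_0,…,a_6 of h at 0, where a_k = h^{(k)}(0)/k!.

f: a_k = 2, 2, 1, 1/3, 1/12, 1/60, 1/360, …
g: a_k = -3, 0, 24, 0, -32, 0, 256/15, …
L₀ := L_f ⊗_s L_g (sym. prod.), ord ≤ 2.
Derive L from L₀ (diff closure).
L = 17 - 2·Dx + Dx^2  (order 2).
h: a_k = -6, 90, 141, -161, -1121/4, 99/4, 20047/120, …
ICs: h(0) = -6, h′(0) = 90.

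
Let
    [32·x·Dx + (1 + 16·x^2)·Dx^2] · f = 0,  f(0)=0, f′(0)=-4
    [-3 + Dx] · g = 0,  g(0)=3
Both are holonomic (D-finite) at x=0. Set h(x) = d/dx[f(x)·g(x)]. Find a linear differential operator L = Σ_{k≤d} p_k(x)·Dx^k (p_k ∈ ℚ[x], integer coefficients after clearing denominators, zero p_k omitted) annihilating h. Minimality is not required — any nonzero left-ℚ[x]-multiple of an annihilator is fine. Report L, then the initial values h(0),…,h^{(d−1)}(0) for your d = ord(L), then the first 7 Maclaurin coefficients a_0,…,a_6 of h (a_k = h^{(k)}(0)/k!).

f: a_k = 0, -4, 0, 64/3, 0, -1024/5, 0, …
g: a_k = 3, 9, 27/2, 27/2, 81/8, 243/40, 243/80, …
h₀=f·g: eliminate ⇒ L₀, order ≤ 2·1.
h₀' ⇒ L via d/dx closure of L₀.
L = (-69 - 576·x + 5472·x^2 - 9216·x^3 + 6912·x^4) + (14 + 288·x - 2112·x^2 + 4608·x^3 - 4608·x^4)·Dx + (3 - 32·x + 96·x^2 - 512·x^3 + 768·x^4)·Dx^2  (order 2).
h: a_k = -12, -72, 30, 552, -3669/2, -9477, 624507/20, …
ICs: h(0) = -12, h′(0) = -72.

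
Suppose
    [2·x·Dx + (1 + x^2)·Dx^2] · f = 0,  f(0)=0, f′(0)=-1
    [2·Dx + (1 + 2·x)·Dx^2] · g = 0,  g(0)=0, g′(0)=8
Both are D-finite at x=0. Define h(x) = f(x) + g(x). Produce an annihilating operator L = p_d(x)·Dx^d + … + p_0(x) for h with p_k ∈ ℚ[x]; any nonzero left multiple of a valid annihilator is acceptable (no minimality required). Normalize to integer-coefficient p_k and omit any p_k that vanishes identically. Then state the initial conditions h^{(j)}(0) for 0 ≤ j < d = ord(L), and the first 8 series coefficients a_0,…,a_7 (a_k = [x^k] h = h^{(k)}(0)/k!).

L = (-2 - 12·x + 6·x^2 + 4·x^3)·Dx + (-5 - 4·x - 9·x^2 + 12·x^3 + 8·x^4)·Dx^2 + (-1 - x + 2·x^2 + x^3 + 3·x^4 + 2·x^5)·Dx^3  (order 3).
h: a_k = 0, 7, -8, 11, -16, 127/5, -128/3, 513/7, …
ICs: h(0) = 0, h′(0) = 7, h′′(0) = -16.

f: a_k = 0, -1, 0, 1/3, 0, -1/5, 0, 1/7, …
g: a_k = 0, 8, -8, 32/3, -16, 128/5, -128/3, 512/7, …
f+g: L₀ = lclm(L_f,L_g), ord ≤ 2+2.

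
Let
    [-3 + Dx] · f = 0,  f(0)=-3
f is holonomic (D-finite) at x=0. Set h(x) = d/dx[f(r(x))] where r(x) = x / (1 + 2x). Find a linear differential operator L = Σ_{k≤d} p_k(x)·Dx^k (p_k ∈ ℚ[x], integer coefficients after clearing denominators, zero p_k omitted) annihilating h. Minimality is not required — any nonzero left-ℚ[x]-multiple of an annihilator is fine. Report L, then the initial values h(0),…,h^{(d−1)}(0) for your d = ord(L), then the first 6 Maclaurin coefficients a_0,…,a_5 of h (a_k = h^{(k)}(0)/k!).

L = (-1 - 8·x) + (-1 - 4·x - 4·x^2)·Dx  (order 1).
h: a_k = -9, 9, 27/2, -153/2, 1557/8, -14229/40, …
ICs: h(0) = -9.

f: a_k = -3, -9, -27/2, -27/2, -81/8, -243/40, …
Change of var in L_f (x↦r) gives L₀.
Derive L from L₀ (diff closure).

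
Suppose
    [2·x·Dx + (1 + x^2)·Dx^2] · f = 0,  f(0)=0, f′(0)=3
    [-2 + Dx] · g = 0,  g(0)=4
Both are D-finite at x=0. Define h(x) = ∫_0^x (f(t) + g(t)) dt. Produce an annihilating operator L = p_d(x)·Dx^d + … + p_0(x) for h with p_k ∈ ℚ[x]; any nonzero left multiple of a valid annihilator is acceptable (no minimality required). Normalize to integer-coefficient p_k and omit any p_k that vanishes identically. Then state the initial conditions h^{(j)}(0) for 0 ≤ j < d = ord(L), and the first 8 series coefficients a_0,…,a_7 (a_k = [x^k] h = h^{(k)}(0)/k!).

f: a_k = 0, 3, 0, -1, 0, 3/5, 0, -3/7, …
g: a_k = 4, 8, 8, 16/3, 8/3, 16/15, 16/45, 32/315, …
Weyl lclm of L_f,L_g ⇒ L₀ (ord ≤ 3).
h=∫₀ˣh₀: take L = L₀·Dx.
L = (2 - 4·x - 6·x^2 - 4·x^3)·Dx^2 + (-3 - x^2 - 2·x^4)·Dx^3 + (1 + x + 2·x^2 + x^3 + x^4)·Dx^4  (order 4).
h: a_k = 0, 4, 11/2, 8/3, 13/12, 8/15, 5/18, 16/315, …
ICs: h(0) = 0, h′(0) = 4, h′′(0) = 11, h′′′(0) = 16.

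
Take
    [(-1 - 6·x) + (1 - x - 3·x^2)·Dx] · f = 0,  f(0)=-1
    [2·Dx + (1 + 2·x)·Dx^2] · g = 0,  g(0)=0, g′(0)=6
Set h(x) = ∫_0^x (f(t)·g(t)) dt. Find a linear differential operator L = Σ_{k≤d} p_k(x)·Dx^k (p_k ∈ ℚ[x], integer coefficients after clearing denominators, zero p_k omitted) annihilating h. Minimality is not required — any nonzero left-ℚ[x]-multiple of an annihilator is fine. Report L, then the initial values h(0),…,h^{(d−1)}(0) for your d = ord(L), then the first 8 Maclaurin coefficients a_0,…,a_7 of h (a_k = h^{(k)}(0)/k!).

L = (8 + 24·x)·Dx + (18·x + 30·x^2)·Dx^2 + (-1 - x + 5·x^2 + 6·x^3)·Dx^3  (order 3).
h: a_k = 0, 0, -3, 0, -13/2, -14/5, -278/15, -606/35, …
ICs: h(0) = 0, h′(0) = 0, h′′(0) = -6.

f: a_k = -1, -1, -4, -7, -19, -40, -97, -217, …
g: a_k = 0, 6, -6, 8, -12, 96/5, -32, 384/7, …
Product ⇒ symmetric product L₀, ord ≤ 2.
h=∫h₀ ⇒ L = L₀·Dx.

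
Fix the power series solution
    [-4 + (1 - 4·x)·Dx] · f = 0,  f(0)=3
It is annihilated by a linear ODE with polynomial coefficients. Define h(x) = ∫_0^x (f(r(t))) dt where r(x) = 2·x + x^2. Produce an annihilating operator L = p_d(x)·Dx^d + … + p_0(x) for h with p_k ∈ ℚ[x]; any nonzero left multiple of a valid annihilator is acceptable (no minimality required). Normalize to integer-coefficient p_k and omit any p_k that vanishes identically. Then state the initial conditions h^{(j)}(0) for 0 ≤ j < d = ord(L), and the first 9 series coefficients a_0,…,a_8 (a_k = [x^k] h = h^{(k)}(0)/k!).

f: a_k = 3, 12, 48, 192, 768, 3072, 12288, 49152, 196608, …
Change of var in L_f (x↦r) gives L₀.
Integrate: L := L₀·Dx.
L = (8 + 8·x)·Dx + (-1 + 8·x + 4·x^2)·Dx^2  (order 2).
h: a_k = 0, 3, 12, 68, 432, 2928, 20672, 1050816/7, 1112832, …
ICs: h(0) = 0, h′(0) = 3.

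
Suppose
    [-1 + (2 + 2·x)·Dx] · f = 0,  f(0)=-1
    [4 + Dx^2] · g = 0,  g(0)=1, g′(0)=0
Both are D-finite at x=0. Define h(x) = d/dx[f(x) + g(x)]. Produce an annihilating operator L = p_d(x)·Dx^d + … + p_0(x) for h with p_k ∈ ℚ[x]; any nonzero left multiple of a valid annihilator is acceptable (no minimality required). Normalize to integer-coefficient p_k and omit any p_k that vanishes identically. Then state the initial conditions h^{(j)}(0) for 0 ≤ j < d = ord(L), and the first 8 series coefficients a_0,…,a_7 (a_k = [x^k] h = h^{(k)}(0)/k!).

f: a_k = -1, -1/2, 1/8, -1/16, 5/128, -7/256, 21/1024, -33/2048, …
g: a_k = 1, 0, -2, 0, 2/3, 0, -4/45, 0, …
f+g: L₀ = lclm(L_f,L_g), ord ≤ 1+2.
h=h₀': d/dx-closure on L₀ ⇒ L.
L = (-124 - 128·x - 64·x^2) + (-152 - 408·x - 384·x^2 - 128·x^3)·Dx + (-31 - 32·x - 16·x^2)·Dx^2 + (-38 - 102·x - 96·x^2 - 32·x^3)·Dx^3  (order 3).
h: a_k = -1/2, -15/4, -3/16, 271/96, -35/256, -3151/7680, -231/2048, 200671/1290240, …
ICs: h(0) = -1/2, h′(0) = -15/4, h′′(0) = -3/8.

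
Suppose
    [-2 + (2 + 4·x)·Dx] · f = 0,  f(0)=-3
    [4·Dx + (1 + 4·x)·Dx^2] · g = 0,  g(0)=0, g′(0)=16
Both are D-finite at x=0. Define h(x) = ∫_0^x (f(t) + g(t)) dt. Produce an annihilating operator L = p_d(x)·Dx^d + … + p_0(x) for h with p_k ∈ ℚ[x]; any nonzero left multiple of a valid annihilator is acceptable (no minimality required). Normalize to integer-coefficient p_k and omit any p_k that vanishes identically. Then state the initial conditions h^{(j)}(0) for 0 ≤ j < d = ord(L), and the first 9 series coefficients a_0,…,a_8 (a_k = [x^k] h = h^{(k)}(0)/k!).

L = (20 + 16·x)·Dx^2 + (29 + 104·x + 80·x^2)·Dx^3 + (3 + 22·x + 48·x^2 + 32·x^3)·Dx^4  (order 4).
h: a_k = 0, -3, 13/2, -61/6, 503/24, -2033/40, 32663/240, -130883/336, 1047883/896, …
ICs: h(0) = 0, h′(0) = -3, h′′(0) = 13, h′′′(0) = -61.

f: a_k = -3, -3, 3/2, -3/2, 15/8, -21/8, 63/16, -99/16, 1287/128, …
g: a_k = 0, 16, -32, 256/3, -256, 4096/5, -8192/3, 65536/7, -32768, …
L₀ := lclm(L_f,L_g); ord L₀ ≤ 1+2.
∫: right-multiply L₀ by Dx.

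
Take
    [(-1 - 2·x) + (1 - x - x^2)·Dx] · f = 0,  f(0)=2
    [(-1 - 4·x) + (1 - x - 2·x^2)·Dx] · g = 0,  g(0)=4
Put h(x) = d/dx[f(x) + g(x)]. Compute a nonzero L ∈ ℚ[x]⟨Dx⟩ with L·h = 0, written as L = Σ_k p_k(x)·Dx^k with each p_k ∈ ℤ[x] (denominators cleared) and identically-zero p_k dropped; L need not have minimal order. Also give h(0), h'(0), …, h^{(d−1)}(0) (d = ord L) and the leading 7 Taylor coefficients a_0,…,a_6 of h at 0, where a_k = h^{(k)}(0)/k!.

L = (-6 - 120·x - 120·x^2 - 312·x^3 - 462·x^4 - 336·x^5 + 144·x^6) + (6 + 30·x + 30·x^2 + 24·x^3 - 99·x^4 - 438·x^5 - 144·x^6 + 96·x^7)·Dx + (-1 + 2·x - 7·x^2 + 2·x^3 + 48·x^4 - 13·x^5 - 69·x^6 - 8·x^7 + 12·x^8)·Dx^2  (order 2).
h: a_k = 6, 32, 78, 216, 500, 1188, 2674, …
ICs: h(0) = 6, h′(0) = 32.

f: a_k = 2, 2, 4, 6, 10, 16, 26, …
g: a_k = 4, 4, 12, 20, 44, 84, 172, …
Weyl lclm of L_f,L_g ⇒ L₀ (ord ≤ 2).
h=h₀': d/dx-closure on L₀ ⇒ L.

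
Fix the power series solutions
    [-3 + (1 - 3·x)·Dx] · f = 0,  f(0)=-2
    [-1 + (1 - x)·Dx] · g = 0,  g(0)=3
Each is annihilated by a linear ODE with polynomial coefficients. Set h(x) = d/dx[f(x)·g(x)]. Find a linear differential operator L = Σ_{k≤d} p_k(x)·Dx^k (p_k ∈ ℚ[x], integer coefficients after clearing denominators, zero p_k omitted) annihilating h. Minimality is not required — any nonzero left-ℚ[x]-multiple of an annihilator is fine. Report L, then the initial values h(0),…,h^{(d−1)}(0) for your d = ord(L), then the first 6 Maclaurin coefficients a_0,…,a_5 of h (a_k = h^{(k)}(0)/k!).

f: a_k = -2, -6, -18, -54, -162, -486, …
g: a_k = 3, 3, 3, 3, 3, 3, …
f·g: L₀ = L_f ⊗_s L_g, ord ≤ 1·1.
Derive L from L₀ (diff closure).
L = (13 - 36·x + 27·x^2) + (-2 + 11·x - 18·x^2 + 9·x^3)·Dx  (order 1).
h: a_k = -24, -156, -720, -2904, -10920, -39348, …
ICs: h(0) = -24.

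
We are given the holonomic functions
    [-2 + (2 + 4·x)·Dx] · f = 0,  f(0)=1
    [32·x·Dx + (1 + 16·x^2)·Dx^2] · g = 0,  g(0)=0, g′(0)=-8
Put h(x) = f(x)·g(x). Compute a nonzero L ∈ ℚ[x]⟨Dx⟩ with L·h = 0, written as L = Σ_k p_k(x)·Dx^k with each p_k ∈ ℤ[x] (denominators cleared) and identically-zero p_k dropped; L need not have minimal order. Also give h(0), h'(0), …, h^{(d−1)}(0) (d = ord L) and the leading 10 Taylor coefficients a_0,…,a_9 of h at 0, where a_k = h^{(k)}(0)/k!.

f: a_k = 1, 1, -1/2, 1/2, -5/8, 7/8, -21/16, 33/16, -429/128, 715/128, …
g: a_k = 0, -8, 0, 128/3, 0, -2048/5, 0, 32768/7, 0, -524288/9, …
Sym-product of L_f,L_g gives L₀ (≤ ord 2).
L = (3 - 32·x - 16·x^2) + (-2 + 28·x + 96·x^2 + 64·x^3)·Dx + (1 + 4·x + 20·x^2 + 64·x^3 + 64·x^4)·Dx^2  (order 2).
h: a_k = 0, -8, -8, 140/3, 116/3, -6389/15, -5929/15, 1022653/210, 944407/210, -60850925/1008, …
ICs: h(0) = 0, h′(0) = -8.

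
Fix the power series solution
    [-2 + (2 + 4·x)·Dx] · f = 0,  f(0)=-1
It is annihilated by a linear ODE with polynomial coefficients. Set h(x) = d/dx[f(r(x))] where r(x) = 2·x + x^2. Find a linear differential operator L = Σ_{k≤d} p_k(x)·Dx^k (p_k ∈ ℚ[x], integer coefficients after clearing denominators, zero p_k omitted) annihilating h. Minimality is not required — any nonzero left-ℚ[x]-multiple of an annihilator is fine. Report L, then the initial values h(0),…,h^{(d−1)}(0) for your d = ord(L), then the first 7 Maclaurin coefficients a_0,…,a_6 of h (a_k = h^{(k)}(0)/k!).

f: a_k = -1, -1, 1/2, -1/2, 5/8, -7/8, 21/16, …
f∘r: x↦r, Dx↦Dx/r' in L_f ⇒ L₀.
Differentiate: ansatz ord ≤ ord L₀ ⇒ L.
L = -1 + (-1 - 5·x - 6·x^2 - 2·x^3)·Dx  (order 1).
h: a_k = -2, 2, -6, 18, -55, 171, -539, …
ICs: h(0) = -2.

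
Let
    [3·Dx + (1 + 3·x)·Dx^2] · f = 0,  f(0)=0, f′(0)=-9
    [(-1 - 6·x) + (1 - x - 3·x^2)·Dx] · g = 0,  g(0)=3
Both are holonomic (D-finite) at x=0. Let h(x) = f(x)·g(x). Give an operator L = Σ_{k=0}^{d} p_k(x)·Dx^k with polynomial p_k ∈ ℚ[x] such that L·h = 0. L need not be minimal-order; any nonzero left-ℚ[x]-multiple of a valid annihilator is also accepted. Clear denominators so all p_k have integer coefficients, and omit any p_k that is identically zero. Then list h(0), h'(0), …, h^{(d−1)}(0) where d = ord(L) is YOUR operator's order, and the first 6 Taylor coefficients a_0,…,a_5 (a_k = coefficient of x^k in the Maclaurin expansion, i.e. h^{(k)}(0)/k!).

L = (9 + 36·x) + (-1 + 21·x + 45·x^2)·Dx + (-1 - 2·x + 6·x^2 + 9·x^3)·Dx^2  (order 2).
h: a_k = 0, -27, 27/2, -297/2, 297/4, -16173/20, …
ICs: h(0) = 0, h′(0) = -27.

f: a_k = 0, -9, 27/2, -27, 243/4, -729/5, …
g: a_k = 3, 3, 12, 21, 57, 120, …
f·g: L₀ = L_f ⊗_s L_g, ord ≤ 2·1.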